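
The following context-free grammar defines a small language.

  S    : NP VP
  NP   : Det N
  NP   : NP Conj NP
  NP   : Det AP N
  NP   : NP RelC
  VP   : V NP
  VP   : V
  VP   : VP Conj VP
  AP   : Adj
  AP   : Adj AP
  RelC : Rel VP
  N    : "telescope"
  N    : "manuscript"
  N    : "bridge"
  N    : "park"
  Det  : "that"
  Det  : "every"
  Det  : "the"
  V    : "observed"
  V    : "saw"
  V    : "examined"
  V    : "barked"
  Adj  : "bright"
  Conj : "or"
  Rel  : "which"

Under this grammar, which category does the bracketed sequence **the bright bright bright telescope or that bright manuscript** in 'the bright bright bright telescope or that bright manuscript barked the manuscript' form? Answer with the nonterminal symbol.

[S [NP [NP [Det the] [AP [Adj bright] [AP [Adj bright] [AP [Adj bright]]]] [N telescope]] [Conj or] [NP [Det that] [AP [Adj bright]] [N manuscript]]] [VP [V barked] [NP [Det the] [N manuscript]]]]
The span 'the bright bright bright telescope or that bright manuscript' is the NP node built by NP → NP Conj NP.

NP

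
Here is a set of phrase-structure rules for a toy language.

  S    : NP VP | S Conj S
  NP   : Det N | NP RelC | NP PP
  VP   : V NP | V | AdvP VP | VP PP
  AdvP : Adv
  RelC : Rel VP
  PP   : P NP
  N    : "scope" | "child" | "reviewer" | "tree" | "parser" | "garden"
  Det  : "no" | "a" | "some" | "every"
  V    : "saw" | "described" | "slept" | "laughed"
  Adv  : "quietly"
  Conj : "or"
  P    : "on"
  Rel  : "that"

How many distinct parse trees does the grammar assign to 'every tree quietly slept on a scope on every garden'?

5

Two of the 5 distinct bracketings:
[S [NP [Det every] [N tree]] [VP [AdvP [Adv quietly]] [VP [VP [V slept]] [PP [P on] [NP [NP [Det a] [N scope]] [PP [P on] [NP [Det every] [N garden]]]]]]]]
[S [NP [Det every] [N tree]] [VP [AdvP [Adv quietly]] [VP [VP [VP [V slept]] [PP [P on] [NP [Det a] [N scope]]]] [PP [P on] [NP [Det every] [N garden]]]]]]
The difference turns on whether NP → NP PP is used at the relevant span, versus an alternative expansion of NP.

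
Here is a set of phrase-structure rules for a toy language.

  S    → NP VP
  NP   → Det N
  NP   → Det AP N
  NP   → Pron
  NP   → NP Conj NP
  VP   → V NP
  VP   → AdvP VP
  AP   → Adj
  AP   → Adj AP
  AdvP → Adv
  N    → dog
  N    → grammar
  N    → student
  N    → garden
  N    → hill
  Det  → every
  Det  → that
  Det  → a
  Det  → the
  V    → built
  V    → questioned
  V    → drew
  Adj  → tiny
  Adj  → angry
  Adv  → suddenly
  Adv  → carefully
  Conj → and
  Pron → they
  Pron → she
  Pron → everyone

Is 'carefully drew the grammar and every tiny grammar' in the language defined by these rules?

For S → NP VP, no prefix of the string parses as an NP.

Ungrammatical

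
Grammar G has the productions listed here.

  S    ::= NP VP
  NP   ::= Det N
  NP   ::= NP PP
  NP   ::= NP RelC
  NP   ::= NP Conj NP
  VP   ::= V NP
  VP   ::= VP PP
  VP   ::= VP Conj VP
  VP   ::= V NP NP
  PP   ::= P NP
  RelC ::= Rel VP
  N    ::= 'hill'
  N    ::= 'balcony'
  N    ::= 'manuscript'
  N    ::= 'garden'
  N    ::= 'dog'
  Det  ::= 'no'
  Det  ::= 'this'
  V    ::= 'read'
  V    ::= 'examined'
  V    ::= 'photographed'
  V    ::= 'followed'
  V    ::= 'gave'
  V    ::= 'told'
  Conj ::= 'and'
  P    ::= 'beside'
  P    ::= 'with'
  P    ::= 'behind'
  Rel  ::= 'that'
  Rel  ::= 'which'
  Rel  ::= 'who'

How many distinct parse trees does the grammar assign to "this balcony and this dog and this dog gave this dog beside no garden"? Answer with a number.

Two of the 4 distinct bracketings:
[S [NP [NP [Det this] [N balcony]] [Conj and] [NP [NP [Det this] [N dog]] [Conj and] [NP [Det this] [N dog]]]] [VP [V gave] [NP [NP [Det this] [N dog]] [PP [P beside] [NP [Det no] [N garden]]]]]]
[S [NP [NP [Det this] [N balcony]] [Conj and] [NP [NP [Det this] [N dog]] [Conj and] [NP [Det this] [N dog]]]] [VP [VP [V gave] [NP [Det this] [N dog]]] [PP [P beside] [NP [Det no] [N garden]]]]]
The difference turns on whether NP → NP PP is used at the relevant span, versus an alternative expansion of NP.

4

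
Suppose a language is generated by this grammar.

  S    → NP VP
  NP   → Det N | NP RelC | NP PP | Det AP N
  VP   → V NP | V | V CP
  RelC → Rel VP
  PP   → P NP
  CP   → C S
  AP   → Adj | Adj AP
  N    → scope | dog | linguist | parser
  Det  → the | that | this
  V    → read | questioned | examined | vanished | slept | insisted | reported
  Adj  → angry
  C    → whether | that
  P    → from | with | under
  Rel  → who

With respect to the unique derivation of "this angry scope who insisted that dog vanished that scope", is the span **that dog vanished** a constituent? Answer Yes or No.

No

[S [NP [NP [Det this] [AP [Adj angry]] [N scope]] [RelC [Rel who] [VP [V insisted] [NP [Det that] [N dog]]]]] [VP [V vanished] [NP [Det that] [N scope]]]]
The smallest constituent containing 'that dog vanished' is the S spanning 'this angry scope who insisted that dog vanished that scope'; no single node in the tree dominates exactly the given words.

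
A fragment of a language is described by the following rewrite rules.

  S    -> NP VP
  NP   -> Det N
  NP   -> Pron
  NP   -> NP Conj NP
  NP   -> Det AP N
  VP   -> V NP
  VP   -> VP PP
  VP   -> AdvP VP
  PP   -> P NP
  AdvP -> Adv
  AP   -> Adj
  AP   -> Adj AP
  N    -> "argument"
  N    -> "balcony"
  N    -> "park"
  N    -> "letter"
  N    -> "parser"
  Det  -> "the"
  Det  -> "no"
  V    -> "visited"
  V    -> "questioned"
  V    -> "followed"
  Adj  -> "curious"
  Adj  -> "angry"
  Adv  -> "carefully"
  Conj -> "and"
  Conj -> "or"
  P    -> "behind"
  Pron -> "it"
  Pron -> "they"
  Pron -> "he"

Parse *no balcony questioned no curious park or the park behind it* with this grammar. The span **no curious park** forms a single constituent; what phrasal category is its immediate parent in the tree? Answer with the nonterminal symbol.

NP

[S [NP [Det no] [N balcony]] [VP [VP [V questioned] [NP [NP [Det no] [AP [Adj curious]] [N park]] [Conj or] [NP [Det the] [N park]]]] [PP [P behind] [NP [Pron it]]]]]
The span 'no curious park' is the NP node built by NP → Det AP N.
Its mother is the NP built by NP → NP Conj NP.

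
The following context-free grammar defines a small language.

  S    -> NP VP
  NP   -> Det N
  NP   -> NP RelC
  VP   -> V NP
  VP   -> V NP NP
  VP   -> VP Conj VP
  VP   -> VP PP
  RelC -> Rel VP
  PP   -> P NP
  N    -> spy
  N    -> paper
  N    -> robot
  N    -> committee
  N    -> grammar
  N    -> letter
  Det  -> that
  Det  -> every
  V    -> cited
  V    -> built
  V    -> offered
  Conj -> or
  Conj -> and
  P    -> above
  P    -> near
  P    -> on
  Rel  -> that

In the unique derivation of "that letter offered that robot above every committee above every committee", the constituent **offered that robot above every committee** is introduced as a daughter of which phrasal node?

VP

[S [NP [Det that] [N letter]] [VP [VP [VP [V offered] [NP [Det that] [N robot]]] [PP [P above] [NP [Det every] [N committee]]]] [PP [P above] [NP [Det every] [N committee]]]]]
The span 'offered that robot above every committee' is the VP node built by VP → VP PP.
Its mother is the VP built by VP → VP PP.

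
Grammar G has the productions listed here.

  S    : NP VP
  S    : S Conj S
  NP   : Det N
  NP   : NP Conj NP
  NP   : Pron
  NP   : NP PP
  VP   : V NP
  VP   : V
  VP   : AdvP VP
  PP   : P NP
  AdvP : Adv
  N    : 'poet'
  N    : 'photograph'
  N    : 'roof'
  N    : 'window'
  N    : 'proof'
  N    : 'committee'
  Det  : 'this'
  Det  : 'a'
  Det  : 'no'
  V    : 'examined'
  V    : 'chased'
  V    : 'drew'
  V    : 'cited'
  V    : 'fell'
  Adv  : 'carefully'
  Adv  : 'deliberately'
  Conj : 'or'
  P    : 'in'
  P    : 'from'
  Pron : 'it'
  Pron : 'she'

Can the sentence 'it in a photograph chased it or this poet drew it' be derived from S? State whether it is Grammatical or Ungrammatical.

Grammatical

S
  S
    NP
      NP
        Pron: it
      PP
        P: in
        NP
          Det: a
          N: photograph
    VP
      V: chased
      NP
        Pron: it
  Conj: or
  S
    NP
      Det: this
      N: poet
    VP
      V: drew
      NP
        Pron: it
Each bracket corresponds to one application of a listed rule, so the string is derivable from S.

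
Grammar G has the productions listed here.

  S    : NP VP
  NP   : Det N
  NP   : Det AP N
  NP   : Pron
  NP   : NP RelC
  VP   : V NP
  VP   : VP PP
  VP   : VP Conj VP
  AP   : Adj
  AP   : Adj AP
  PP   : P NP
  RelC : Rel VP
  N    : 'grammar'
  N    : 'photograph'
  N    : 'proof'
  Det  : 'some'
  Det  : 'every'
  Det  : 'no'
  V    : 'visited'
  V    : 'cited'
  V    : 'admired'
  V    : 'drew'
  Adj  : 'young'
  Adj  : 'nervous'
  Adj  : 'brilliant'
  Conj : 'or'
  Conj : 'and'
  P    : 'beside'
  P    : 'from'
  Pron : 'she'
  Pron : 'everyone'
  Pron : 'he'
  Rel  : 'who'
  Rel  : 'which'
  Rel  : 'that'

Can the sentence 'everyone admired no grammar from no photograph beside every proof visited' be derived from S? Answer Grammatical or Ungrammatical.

For S → NP VP, the only prefix that parses as NP is 'everyone', but the remainder 'admired no grammar from no photograph beside every proof visited' is not a VP under these rules.

Ungrammatical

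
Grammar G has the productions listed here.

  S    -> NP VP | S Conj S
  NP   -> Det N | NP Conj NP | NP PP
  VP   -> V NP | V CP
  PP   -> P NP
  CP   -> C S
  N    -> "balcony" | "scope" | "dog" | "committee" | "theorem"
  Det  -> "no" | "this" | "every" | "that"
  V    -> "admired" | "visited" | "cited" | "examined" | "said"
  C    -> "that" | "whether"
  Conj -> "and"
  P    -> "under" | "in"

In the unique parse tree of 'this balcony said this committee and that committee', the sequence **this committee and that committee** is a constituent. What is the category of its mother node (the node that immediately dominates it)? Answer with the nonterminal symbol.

VP

[S [NP [Det this] [N balcony]] [VP [V said] [NP [NP [Det this] [N committee]] [Conj and] [NP [Det that] [N committee]]]]]
The span 'this committee and that committee' is the NP node built by NP → NP Conj NP.
Its mother is the VP built by VP → V NP.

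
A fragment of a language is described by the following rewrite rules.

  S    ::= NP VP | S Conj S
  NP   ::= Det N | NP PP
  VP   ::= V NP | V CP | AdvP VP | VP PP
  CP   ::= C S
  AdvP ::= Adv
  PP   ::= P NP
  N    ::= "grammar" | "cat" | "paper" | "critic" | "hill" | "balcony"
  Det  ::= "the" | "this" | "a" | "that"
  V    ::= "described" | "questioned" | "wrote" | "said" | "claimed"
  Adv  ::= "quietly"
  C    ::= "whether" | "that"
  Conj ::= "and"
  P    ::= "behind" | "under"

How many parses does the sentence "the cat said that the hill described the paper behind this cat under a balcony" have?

Two of the 9 distinct bracketings:
[S [NP [Det the] [N cat]] [VP [V said] [CP [C that] [S [NP [Det the] [N hill]] [VP [V described] [NP [NP [Det the] [N paper]] [PP [P behind] [NP [NP [Det this] [N cat]] [PP [P under] [NP [Det a] [N balcony]]]]]]]]]]]
[S [NP [Det the] [N cat]] [VP [V said] [CP [C that] [S [NP [Det the] [N hill]] [VP [V described] [NP [NP [NP [Det the] [N paper]] [PP [P behind] [NP [Det this] [N cat]]]] [PP [P under] [NP [Det a] [N balcony]]]]]]]]]
The trees differ in how a recursive rule is bracketed over the same span.

9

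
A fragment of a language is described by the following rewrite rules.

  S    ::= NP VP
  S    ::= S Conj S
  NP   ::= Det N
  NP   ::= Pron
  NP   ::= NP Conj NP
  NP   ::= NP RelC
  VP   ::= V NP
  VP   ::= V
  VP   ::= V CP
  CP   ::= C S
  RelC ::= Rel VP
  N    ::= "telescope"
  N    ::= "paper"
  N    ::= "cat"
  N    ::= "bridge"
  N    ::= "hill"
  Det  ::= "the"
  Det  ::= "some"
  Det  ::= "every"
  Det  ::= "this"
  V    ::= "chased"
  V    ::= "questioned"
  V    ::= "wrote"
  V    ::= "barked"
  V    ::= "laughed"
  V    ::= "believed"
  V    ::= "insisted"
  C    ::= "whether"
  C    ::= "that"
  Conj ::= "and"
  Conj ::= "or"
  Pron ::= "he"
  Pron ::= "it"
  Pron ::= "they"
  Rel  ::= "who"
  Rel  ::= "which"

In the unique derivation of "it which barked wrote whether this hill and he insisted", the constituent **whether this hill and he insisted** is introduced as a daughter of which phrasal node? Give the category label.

VP

S
  NP
    NP
      Pron: it
    RelC
      Rel: which
      VP
        V: barked
  VP
    V: wrote
    CP
      C: whether
      S
        NP
          NP
            Det: this
            N: hill
          Conj: and
          NP
            Pron: he
        VP
          V: insisted
The span 'whether this hill and he insisted' is the CP node built by CP → C S.
Its mother is the VP built by VP → V CP.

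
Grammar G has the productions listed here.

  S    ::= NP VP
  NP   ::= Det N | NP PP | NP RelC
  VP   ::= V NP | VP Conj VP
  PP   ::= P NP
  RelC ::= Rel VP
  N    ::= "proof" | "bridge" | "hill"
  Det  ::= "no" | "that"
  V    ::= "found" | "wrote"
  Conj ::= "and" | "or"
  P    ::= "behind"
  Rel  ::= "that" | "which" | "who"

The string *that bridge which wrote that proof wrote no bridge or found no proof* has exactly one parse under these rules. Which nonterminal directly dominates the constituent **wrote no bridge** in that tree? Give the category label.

S
  NP
    NP
      Det: that
      N: bridge
    RelC
      Rel: which
      VP
        V: wrote
        NP
          Det: that
          N: proof
  VP
    VP
      V: wrote
      NP
        Det: no
        N: bridge
    Conj: or
    VP
      V: found
      NP
        Det: no
        N: proof
The span 'wrote no bridge' is the VP node built by VP → V NP.
Its mother is the VP built by VP → VP Conj VP.

VP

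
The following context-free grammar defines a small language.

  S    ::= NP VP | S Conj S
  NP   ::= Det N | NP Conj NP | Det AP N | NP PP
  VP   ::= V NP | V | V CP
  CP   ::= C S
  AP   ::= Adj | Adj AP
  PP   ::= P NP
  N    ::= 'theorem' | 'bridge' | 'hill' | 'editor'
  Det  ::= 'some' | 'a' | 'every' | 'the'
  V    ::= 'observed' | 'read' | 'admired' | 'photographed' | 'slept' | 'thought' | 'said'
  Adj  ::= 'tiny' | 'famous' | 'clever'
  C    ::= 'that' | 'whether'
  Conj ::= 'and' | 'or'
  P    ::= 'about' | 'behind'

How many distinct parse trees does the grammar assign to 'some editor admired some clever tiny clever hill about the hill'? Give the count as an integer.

1

[S [NP [Det some] [N editor]] [VP [V admired] [NP [NP [Det some] [AP [Adj clever] [AP [Adj tiny] [AP [Adj clever]]]] [N hill]] [PP [P about] [NP [Det the] [N hill]]]]]]
No rule offers an alternative attachment or grouping for any span, so this is the only derivation.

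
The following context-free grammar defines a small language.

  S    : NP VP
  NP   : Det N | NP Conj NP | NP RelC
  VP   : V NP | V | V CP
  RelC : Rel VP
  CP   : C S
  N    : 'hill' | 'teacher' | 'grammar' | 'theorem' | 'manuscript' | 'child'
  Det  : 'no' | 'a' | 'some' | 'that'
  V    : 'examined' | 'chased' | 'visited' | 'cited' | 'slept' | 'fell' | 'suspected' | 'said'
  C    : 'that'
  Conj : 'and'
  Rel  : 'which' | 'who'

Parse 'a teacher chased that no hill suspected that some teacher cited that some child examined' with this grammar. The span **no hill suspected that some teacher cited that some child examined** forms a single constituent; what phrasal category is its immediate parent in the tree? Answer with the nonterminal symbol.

CP

[S [NP [Det a] [N teacher]] [VP [V chased] [CP [C that] [S [NP [Det no] [N hill]] [VP [V suspected] [CP [C that] [S [NP [Det some] [N teacher]] [VP [V cited] [CP [C that] [S [NP [Det some] [N child]] [VP [V examined]]]]]]]]]]]]
The span 'no hill suspected that some teacher cited that some child examined' is the S node built by S → NP VP.
Its mother is the CP built by CP → C S.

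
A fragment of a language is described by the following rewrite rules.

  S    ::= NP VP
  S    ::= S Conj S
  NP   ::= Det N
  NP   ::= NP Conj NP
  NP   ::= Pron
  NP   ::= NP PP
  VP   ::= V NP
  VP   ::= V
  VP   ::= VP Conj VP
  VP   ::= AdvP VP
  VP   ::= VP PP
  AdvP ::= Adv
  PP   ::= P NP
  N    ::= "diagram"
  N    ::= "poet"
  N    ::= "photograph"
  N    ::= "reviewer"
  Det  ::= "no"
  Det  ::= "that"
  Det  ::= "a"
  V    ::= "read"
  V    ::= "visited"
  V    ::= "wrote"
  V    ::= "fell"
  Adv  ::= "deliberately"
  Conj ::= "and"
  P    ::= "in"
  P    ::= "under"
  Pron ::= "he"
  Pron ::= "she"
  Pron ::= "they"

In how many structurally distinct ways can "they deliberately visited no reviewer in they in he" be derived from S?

Two of the 9 distinct bracketings:
[S [NP [Pron they]] [VP [AdvP [Adv deliberately]] [VP [V visited] [NP [NP [Det no] [N reviewer]] [PP [P in] [NP [NP [Pron they]] [PP [P in] [NP [Pron he]]]]]]]]]
[S [NP [Pron they]] [VP [AdvP [Adv deliberately]] [VP [V visited] [NP [NP [NP [Det no] [N reviewer]] [PP [P in] [NP [Pron they]]]] [PP [P in] [NP [Pron he]]]]]]]
The trees differ in how a recursive rule is bracketed over the same span.

9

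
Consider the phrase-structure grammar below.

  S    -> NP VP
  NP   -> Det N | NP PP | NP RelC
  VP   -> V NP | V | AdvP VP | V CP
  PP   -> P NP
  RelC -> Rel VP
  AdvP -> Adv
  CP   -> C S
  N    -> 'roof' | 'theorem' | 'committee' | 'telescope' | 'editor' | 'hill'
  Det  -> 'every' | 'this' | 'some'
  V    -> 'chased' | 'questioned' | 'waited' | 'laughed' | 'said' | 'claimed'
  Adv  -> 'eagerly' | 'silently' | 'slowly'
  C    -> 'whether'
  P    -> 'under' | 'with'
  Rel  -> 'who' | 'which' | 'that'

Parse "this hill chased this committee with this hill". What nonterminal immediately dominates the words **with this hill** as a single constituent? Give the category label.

S
  NP
    Det: this
    N: hill
  VP
    V: chased
    NP
      NP
        Det: this
        N: committee
      PP
        P: with
        NP
          Det: this
          N: hill
The span 'with this hill' is the PP node built by PP → P NP.

PP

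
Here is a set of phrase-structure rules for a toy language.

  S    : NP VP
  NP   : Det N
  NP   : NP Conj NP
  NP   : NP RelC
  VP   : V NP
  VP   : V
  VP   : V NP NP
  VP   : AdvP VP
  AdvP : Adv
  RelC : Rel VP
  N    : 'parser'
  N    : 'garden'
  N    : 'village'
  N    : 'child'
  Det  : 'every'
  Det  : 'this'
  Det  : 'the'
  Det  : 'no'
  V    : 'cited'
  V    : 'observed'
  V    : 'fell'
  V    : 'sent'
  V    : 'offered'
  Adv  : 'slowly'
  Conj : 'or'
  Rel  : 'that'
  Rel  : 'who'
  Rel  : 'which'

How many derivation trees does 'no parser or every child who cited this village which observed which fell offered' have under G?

Two of the 9 distinct bracketings:
[S [NP [NP [Det no] [N parser]] [Conj or] [NP [NP [Det every] [N child]] [RelC [Rel who] [VP [V cited] [NP [NP [NP [Det this] [N village]] [RelC [Rel which] [VP [V observed]]]] [RelC [Rel which] [VP [V fell]]]]]]]] [VP [V offered]]]
[S [NP [NP [Det no] [N parser]] [Conj or] [NP [NP [NP [Det every] [N child]] [RelC [Rel who] [VP [V cited] [NP [NP [Det this] [N village]] [RelC [Rel which] [VP [V observed]]]]]]] [RelC [Rel which] [VP [V fell]]]]] [VP [V offered]]]
The trees differ in how a recursive rule is bracketed over the same span.

9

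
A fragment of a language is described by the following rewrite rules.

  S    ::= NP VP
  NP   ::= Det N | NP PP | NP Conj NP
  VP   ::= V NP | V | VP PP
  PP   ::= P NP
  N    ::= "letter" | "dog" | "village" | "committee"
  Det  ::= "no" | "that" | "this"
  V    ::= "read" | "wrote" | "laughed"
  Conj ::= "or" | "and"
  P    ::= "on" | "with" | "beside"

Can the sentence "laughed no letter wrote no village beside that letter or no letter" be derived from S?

Ungrammatical

For S → NP VP, no prefix of the string parses as an NP.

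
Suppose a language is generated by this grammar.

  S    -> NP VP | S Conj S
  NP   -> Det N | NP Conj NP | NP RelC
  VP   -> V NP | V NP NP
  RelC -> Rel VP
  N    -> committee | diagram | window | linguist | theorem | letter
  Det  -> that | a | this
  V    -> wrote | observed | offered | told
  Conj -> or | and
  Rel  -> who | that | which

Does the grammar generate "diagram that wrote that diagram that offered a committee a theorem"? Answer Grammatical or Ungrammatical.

Ungrammatical

For S → NP VP, no prefix of the string parses as an NP. The alternative S rule S → S Conj S likewise has no satisfying split.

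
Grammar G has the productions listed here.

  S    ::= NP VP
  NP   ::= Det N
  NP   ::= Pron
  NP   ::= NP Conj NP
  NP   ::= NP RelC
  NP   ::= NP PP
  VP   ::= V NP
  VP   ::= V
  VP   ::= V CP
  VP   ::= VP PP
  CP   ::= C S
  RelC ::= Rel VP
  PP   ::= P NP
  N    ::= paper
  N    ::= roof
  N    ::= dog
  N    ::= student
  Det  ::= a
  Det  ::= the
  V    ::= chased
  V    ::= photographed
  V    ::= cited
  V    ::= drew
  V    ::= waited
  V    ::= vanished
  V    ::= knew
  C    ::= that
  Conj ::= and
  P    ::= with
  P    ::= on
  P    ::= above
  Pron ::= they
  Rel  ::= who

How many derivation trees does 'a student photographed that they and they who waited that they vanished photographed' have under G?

2

The two bracketings:
[S [NP [Det a] [N student]] [VP [V photographed] [CP [C that] [S [NP [NP [Pron they]] [Conj and] [NP [NP [Pron they]] [RelC [Rel who] [VP [V waited] [CP [C that] [S [NP [Pron they]] [VP [V vanished]]]]]]]] [VP [V photographed]]]]]]
[S [NP [Det a] [N student]] [VP [V photographed] [CP [C that] [S [NP [NP [NP [Pron they]] [Conj and] [NP [Pron they]]] [RelC [Rel who] [VP [V waited] [CP [C that] [S [NP [Pron they]] [VP [V vanished]]]]]]] [VP [V photographed]]]]]]
The trees differ in how a recursive rule is bracketed over the same span.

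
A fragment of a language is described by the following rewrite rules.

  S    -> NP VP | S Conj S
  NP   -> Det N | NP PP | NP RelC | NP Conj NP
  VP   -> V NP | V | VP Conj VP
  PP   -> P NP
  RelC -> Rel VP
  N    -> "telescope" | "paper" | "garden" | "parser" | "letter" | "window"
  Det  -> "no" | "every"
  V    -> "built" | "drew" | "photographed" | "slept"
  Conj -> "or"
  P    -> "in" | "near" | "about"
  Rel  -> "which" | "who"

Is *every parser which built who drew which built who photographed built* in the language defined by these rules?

Grammatical

S
  NP
    NP
      NP
        NP
          NP
            Det: every
            N: parser
          RelC
            Rel: which
            VP
              V: built
        RelC
          Rel: who
          VP
            V: drew
      RelC
        Rel: which
        VP
          V: built
    RelC
      Rel: who
      VP
        V: photographed
  VP
    V: built
Every word is introduced by a lexical rule and the phrasal rules combine the resulting categories into a single S.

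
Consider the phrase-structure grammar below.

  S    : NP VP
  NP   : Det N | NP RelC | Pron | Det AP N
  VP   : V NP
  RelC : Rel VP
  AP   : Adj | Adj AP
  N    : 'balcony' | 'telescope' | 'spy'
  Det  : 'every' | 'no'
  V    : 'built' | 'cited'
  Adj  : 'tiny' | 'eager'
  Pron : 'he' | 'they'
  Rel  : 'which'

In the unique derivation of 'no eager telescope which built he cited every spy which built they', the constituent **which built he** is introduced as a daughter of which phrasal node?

NP

[S [NP [NP [Det no] [AP [Adj eager]] [N telescope]] [RelC [Rel which] [VP [V built] [NP [Pron he]]]]] [VP [V cited] [NP [NP [Det every] [N spy]] [RelC [Rel which] [VP [V built] [NP [Pron they]]]]]]]
The span 'which built he' is the RelC node built by RelC → Rel VP.
Its mother is the NP built by NP → NP RelC.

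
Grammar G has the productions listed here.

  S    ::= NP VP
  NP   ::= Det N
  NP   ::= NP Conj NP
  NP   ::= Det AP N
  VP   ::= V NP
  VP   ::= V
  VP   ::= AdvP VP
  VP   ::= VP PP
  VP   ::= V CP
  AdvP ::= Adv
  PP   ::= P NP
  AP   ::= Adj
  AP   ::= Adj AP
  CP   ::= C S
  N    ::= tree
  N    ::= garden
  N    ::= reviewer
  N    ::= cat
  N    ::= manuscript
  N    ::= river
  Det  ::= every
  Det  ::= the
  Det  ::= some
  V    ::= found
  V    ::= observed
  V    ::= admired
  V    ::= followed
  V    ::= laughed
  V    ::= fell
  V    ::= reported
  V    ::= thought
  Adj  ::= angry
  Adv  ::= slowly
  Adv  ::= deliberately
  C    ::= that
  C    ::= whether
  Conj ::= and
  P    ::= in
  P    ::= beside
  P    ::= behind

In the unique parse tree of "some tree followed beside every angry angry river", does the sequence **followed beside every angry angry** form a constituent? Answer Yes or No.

[S [NP [Det some] [N tree]] [VP [VP [V followed]] [PP [P beside] [NP [Det every] [AP [Adj angry] [AP [Adj angry]]] [N river]]]]]
The smallest constituent containing 'followed beside every angry angry' is the VP spanning 'followed beside every angry angry river'; no single node in the tree dominates exactly the given words.

No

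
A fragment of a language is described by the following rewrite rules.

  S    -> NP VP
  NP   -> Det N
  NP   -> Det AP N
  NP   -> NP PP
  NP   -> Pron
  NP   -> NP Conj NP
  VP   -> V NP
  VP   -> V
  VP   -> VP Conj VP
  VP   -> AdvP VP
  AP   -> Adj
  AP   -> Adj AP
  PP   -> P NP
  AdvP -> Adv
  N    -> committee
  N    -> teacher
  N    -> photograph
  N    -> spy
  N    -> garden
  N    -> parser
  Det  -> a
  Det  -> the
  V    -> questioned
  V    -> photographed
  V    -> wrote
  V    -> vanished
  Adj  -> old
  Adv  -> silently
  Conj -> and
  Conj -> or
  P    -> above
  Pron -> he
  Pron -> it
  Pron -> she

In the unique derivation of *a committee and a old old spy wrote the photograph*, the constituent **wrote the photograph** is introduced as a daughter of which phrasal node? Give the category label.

S
  NP
    NP
      Det: a
      N: committee
    Conj: and
    NP
      Det: a
      AP
        Adj: old
        AP
          Adj: old
      N: spy
  VP
    V: wrote
    NP
      Det: the
      N: photograph
The span 'wrote the photograph' is the VP node built by VP → V NP.
Its mother is the S built by S → NP VP.

S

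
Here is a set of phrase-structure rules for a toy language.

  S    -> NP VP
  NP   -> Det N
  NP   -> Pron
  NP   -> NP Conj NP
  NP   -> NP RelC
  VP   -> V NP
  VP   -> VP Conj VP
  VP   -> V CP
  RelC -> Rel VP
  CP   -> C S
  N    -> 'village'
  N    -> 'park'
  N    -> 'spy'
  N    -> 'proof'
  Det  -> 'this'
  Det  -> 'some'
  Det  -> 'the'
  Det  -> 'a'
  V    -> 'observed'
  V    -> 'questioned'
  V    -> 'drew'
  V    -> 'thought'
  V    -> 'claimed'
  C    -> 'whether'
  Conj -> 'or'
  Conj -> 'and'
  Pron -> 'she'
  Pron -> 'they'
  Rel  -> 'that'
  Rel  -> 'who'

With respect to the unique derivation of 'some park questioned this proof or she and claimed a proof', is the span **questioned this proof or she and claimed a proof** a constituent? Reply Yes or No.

Yes

[S [NP [Det some] [N park]] [VP [VP [V questioned] [NP [NP [Det this] [N proof]] [Conj or] [NP [Pron she]]]] [Conj and] [VP [V claimed] [NP [Det a] [N proof]]]]]
The words 'questioned this proof or she and claimed a proof' are exhaustively dominated by a single VP node (built by VP → VP Conj VP), so they form a constituent.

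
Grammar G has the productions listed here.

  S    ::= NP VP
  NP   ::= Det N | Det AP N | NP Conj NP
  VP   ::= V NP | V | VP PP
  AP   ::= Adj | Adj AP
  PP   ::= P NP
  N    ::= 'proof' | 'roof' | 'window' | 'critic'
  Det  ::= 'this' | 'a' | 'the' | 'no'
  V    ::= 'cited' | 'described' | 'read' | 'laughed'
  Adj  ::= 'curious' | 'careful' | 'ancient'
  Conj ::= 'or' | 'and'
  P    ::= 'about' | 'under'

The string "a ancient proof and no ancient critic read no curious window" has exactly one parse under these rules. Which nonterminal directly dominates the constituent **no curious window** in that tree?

VP

[S [NP [NP [Det a] [AP [Adj ancient]] [N proof]] [Conj and] [NP [Det no] [AP [Adj ancient]] [N critic]]] [VP [V read] [NP [Det no] [AP [Adj curious]] [N window]]]]
The span 'no curious window' is the NP node built by NP → Det AP N.
Its mother is the VP built by VP → V NP.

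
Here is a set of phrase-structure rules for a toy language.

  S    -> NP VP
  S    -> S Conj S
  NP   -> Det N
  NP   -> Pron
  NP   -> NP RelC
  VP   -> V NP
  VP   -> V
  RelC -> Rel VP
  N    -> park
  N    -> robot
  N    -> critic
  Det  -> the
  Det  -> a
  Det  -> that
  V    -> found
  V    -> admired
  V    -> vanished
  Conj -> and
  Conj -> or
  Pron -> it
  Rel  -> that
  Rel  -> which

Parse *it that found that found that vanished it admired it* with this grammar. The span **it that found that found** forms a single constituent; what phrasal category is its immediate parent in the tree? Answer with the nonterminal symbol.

NP

S
  NP
    NP
      NP
        NP
          Pron: it
        RelC
          Rel: that
          VP
            V: found
      RelC
        Rel: that
        VP
          V: found
    RelC
      Rel: that
      VP
        V: vanished
        NP
          Pron: it
  VP
    V: admired
    NP
      Pron: it
The span 'it that found that found' is the NP node built by NP → NP RelC.
Its mother is the NP built by NP → NP RelC.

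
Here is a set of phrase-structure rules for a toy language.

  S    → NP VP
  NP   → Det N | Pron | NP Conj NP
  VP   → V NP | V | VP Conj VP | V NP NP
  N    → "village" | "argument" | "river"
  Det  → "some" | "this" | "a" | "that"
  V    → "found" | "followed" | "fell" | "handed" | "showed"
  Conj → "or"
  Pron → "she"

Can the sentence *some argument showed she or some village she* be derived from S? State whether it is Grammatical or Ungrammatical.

Grammatical

[S [NP [Det some] [N argument]] [VP [V showed] [NP [NP [Pron she]] [Conj or] [NP [Det some] [N village]]] [NP [Pron she]]]]
The bracketing above is licensed at every node by one of the given productions, with S at the root.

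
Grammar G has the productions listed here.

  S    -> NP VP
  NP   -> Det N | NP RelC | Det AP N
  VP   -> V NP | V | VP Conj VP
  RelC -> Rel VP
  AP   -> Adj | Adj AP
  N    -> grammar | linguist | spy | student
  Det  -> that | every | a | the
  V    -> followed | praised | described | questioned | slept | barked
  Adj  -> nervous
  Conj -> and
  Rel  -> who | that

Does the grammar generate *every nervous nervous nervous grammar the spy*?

Ungrammatical

An N word can never sit immediately before a Det word in any string this grammar generates, so the substring 'grammar the' rules out a derivation.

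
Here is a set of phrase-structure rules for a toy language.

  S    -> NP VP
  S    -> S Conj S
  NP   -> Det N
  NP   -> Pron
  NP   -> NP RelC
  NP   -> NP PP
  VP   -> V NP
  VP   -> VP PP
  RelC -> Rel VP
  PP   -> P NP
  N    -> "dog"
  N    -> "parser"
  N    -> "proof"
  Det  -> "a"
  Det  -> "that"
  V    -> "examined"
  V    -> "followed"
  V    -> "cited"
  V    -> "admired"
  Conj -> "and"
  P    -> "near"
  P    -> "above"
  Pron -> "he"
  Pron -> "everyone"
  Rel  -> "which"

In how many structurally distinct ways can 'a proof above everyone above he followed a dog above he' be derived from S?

4

Two of the 4 distinct bracketings:
[S [NP [NP [Det a] [N proof]] [PP [P above] [NP [NP [Pron everyone]] [PP [P above] [NP [Pron he]]]]]] [VP [V followed] [NP [NP [Det a] [N dog]] [PP [P above] [NP [Pron he]]]]]]
[S [NP [NP [Det a] [N proof]] [PP [P above] [NP [NP [Pron everyone]] [PP [P above] [NP [Pron he]]]]]] [VP [VP [V followed] [NP [Det a] [N dog]]] [PP [P above] [NP [Pron he]]]]]
The difference turns on whether VP → VP PP is used at the relevant span, versus an alternative expansion of VP.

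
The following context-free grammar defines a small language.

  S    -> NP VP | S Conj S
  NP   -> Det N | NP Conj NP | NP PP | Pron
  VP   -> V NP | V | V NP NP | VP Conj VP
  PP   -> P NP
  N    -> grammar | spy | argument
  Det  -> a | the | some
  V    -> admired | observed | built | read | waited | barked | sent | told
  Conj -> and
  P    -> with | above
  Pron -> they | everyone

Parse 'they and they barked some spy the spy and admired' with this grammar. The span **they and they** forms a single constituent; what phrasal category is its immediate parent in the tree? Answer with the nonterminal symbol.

S

[S [NP [NP [Pron they]] [Conj and] [NP [Pron they]]] [VP [VP [V barked] [NP [Det some] [N spy]] [NP [Det the] [N spy]]] [Conj and] [VP [V admired]]]]
The span 'they and they' is the NP node built by NP → NP Conj NP.
Its mother is the S built by S → NP VP.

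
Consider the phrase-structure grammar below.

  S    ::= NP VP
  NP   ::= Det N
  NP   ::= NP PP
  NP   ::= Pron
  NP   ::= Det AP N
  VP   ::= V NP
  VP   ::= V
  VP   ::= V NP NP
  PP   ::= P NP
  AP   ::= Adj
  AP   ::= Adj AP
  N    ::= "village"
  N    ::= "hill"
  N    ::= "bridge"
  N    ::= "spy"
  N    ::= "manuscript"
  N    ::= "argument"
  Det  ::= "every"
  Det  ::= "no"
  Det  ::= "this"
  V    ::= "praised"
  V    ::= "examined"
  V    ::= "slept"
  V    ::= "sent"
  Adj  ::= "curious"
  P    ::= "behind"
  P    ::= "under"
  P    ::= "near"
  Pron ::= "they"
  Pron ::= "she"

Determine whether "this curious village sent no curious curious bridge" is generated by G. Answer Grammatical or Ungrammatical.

Grammatical

[S [NP [Det this] [AP [Adj curious]] [N village]] [VP [V sent] [NP [Det no] [AP [Adj curious] [AP [Adj curious]]] [N bridge]]]]
The bracketing above is licensed at every node by one of the given productions, with S at the root.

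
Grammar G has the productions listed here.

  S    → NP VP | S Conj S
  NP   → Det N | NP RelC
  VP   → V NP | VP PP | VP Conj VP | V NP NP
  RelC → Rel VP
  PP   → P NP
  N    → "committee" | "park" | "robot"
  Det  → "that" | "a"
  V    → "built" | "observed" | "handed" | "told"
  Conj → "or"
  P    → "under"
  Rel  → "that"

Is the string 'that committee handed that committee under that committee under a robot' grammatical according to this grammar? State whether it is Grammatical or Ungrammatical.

[S [NP [Det that] [N committee]] [VP [VP [VP [V handed] [NP [Det that] [N committee]]] [PP [P under] [NP [Det that] [N committee]]]] [PP [P under] [NP [Det a] [N robot]]]]]
Each bracket corresponds to one application of a listed rule, so the string is derivable from S.

Grammatical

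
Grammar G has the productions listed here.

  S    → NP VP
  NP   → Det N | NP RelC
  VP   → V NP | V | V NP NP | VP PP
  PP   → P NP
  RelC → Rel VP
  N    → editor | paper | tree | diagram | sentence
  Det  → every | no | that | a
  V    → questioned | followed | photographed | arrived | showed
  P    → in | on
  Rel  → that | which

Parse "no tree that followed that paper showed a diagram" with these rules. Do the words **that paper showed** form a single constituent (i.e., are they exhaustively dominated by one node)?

No

[S [NP [NP [Det no] [N tree]] [RelC [Rel that] [VP [V followed] [NP [Det that] [N paper]]]]] [VP [V showed] [NP [Det a] [N diagram]]]]
The smallest constituent containing 'that paper showed' is the S spanning 'no tree that followed that paper showed a diagram'; no single node in the tree dominates exactly the given words.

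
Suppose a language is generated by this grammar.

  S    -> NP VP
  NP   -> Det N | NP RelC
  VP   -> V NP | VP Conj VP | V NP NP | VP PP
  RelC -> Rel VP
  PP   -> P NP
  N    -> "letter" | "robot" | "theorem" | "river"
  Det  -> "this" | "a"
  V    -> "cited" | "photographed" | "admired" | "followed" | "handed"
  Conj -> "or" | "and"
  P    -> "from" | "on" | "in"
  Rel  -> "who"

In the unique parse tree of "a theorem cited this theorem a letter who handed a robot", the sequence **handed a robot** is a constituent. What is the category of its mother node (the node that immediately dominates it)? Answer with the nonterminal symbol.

RelC

[S [NP [Det a] [N theorem]] [VP [V cited] [NP [Det this] [N theorem]] [NP [NP [Det a] [N letter]] [RelC [Rel who] [VP [V handed] [NP [Det a] [N robot]]]]]]]
The span 'handed a robot' is the VP node built by VP → V NP.
Its mother is the RelC built by RelC → Rel VP.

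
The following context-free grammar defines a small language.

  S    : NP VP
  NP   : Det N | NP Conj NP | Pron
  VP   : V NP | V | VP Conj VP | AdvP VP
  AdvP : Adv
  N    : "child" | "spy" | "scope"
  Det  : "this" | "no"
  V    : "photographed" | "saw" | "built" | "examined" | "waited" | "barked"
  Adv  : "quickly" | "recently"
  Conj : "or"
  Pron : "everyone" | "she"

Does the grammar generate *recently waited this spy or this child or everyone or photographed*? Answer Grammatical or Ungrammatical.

Ungrammatical

For S → NP VP, no prefix of the string parses as an NP.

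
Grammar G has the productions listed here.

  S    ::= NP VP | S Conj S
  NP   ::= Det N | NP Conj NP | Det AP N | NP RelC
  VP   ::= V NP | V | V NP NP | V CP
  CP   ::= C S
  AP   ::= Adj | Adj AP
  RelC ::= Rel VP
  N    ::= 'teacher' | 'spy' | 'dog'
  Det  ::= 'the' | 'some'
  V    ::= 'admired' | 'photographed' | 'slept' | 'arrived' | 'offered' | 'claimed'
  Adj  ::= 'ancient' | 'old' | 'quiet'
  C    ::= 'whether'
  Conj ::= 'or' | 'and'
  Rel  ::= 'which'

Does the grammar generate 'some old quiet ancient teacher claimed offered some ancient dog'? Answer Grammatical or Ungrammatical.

For S → NP VP, the only prefix that parses as NP is 'some old quiet ancient teacher', but the remainder 'claimed offered some ancient dog' is not a VP under these rules. The alternative S rule S → S Conj S likewise has no satisfying split.

Ungrammatical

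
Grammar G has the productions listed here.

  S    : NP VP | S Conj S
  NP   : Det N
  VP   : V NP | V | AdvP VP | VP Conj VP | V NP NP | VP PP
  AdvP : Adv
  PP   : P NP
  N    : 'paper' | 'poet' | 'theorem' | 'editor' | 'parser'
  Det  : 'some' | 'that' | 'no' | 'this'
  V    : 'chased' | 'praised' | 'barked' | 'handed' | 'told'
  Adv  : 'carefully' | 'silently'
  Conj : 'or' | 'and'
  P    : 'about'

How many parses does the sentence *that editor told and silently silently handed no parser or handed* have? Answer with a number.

4

Two of the 4 distinct bracketings:
[S [NP [Det that] [N editor]] [VP [VP [V told]] [Conj and] [VP [AdvP [Adv silently]] [VP [AdvP [Adv silently]] [VP [VP [V handed] [NP [Det no] [N parser]]] [Conj or] [VP [V handed]]]]]]]
[S [NP [Det that] [N editor]] [VP [VP [V told]] [Conj and] [VP [AdvP [Adv silently]] [VP [VP [AdvP [Adv silently]] [VP [V handed] [NP [Det no] [N parser]]]] [Conj or] [VP [V handed]]]]]]
The trees differ in how a recursive rule is bracketed over the same span.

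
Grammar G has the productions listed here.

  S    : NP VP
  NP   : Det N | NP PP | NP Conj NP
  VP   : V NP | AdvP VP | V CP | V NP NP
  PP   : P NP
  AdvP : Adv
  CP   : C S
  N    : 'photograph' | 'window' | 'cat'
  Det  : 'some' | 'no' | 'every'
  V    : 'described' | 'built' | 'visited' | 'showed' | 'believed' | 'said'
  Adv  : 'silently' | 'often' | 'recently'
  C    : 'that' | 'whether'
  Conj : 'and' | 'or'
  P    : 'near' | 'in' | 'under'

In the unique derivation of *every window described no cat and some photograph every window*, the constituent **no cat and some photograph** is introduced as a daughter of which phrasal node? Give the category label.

S
  NP
    Det: every
    N: window
  VP
    V: described
    NP
      NP
        Det: no
        N: cat
      Conj: and
      NP
        Det: some
        N: photograph
    NP
      Det: every
      N: window
The span 'no cat and some photograph' is the NP node built by NP → NP Conj NP.
Its mother is the VP built by VP → V NP NP.

VP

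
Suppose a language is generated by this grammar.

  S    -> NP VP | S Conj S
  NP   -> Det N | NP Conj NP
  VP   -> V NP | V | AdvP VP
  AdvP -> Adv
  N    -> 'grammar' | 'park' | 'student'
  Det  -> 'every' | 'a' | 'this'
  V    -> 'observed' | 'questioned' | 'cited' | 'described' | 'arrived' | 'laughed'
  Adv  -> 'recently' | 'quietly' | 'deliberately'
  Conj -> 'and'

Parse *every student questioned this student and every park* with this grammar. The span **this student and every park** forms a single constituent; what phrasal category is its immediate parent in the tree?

VP

S
  NP
    Det: every
    N: student
  VP
    V: questioned
    NP
      NP
        Det: this
        N: student
      Conj: and
      NP
        Det: every
        N: park
The span 'this student and every park' is the NP node built by NP → NP Conj NP.
Its mother is the VP built by VP → V NP.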